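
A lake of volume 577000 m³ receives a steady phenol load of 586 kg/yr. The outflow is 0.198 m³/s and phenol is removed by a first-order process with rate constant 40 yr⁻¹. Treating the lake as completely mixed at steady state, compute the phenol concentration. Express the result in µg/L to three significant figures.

20.0 µg/L

Outflow Q = 0.198 m³/s × 3.156e+07 s/yr = 6.248e+06 m³/yr.
Steady-state CSTR mass balance: W = Q·C + k·V·C, so C = W/(Q + kV).
Q + kV = 6.248e+06 + 40·577000 = 2.933e+07 m³/yr.
C = 586/2.933e+07 = 1.998e-05 kg/m³ = 0.01998 mg/L = 19.98 µg/L.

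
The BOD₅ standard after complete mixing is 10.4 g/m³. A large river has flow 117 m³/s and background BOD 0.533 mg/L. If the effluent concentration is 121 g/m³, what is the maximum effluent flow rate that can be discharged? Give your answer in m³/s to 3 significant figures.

10.4 m³/s

Mass balance at complete mixing: C_std·(Q_w + Q_r) = Q_w·C_e + Q_r·C_b.
Rearranging, Q_w = Q_r·(C_std − C_b)/(C_e − C_std) = 117·(10.4 − 0.533) / (121 − 10.4) = 10.44 m³/s.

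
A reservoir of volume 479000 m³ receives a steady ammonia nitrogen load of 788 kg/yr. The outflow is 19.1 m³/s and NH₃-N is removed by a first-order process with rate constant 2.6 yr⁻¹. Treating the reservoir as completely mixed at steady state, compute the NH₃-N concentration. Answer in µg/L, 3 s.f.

1.30 µg/L

Outflow Q = 19.1 m³/s × 3.156e+07 s/yr = 6.028e+08 m³/yr.
Steady-state CSTR mass balance: W = Q·C + k·V·C, so C = W/(Q + kV).
Q + kV = 6.028e+08 + 2.6·479000 = 6.04e+08 m³/yr.
C = 788/6.04e+08 = 1.305e-06 kg/m³ = 0.001305 mg/L = 1.305 µg/L.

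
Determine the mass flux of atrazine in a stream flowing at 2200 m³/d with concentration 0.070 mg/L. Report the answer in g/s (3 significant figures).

2200 m³/d = 0.02546 m³/s.
Mass flux = Q·C = 0.02546 m³/s × 0.07 g/m³ = 0.001782 g/s.

0.00178 g/s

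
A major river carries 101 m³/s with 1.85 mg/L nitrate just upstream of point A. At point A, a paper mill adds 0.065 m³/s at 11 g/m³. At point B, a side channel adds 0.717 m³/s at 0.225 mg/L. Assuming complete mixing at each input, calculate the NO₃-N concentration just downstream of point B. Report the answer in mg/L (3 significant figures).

1.84 mg/L

After input A: C = (101·1.85 + 0.065·11) / 101.1 = 1.856 mg/L.
After input B: C = (101.1·1.856 + 0.717·0.225) / 101.8 = 1.844 mg/L.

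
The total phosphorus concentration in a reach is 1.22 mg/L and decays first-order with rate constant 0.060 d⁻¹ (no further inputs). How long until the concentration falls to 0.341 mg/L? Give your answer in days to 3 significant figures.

t = ln(C₀/C)/k = ln(1.22/0.341)/0.060 = 1.275/0.060 = 21.25 d.

21.2 d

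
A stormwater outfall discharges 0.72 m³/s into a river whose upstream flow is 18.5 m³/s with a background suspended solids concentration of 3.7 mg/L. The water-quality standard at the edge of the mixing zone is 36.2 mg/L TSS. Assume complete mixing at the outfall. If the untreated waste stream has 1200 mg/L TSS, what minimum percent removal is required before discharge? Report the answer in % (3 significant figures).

Mass balance: 36.2·19.22 = 0.72·Cₑ + 18.5·3.7.
Cₑ = (695.8 − 68.45) / 0.72 = 871.3 mg/L.
Required removal = 1 − 871.3/1200 = 27.39 %.

27.4 %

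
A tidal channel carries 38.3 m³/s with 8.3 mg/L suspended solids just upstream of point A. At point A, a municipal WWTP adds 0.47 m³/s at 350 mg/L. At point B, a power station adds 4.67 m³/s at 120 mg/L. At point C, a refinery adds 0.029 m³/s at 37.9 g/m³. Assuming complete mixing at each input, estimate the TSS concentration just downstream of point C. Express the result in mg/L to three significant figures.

After input A: C = (38.3·8.3 + 0.47·350) / 38.77 = 12.44 mg/L.
After input B: C = (38.77·12.44 + 4.67·120) / 43.44 = 24.01 mg/L.
After input C: C = (43.44·24.01 + 0.029·37.9) / 43.47 = 24.01 mg/L.

24.0 mg/L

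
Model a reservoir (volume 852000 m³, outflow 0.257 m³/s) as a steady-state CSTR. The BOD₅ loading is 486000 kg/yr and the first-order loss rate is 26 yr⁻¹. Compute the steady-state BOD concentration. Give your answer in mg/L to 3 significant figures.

Outflow Q = 0.257 m³/s × 3.156e+07 s/yr = 8.11e+06 m³/yr.
Steady-state CSTR mass balance: W = Q·C + k·V·C, so C = W/(Q + kV).
Q + kV = 8.11e+06 + 26·852000 = 3.026e+07 m³/yr.
C = 486000/3.026e+07 = 0.01606 kg/m³ = 16.06 mg/L.

16.1 mg/L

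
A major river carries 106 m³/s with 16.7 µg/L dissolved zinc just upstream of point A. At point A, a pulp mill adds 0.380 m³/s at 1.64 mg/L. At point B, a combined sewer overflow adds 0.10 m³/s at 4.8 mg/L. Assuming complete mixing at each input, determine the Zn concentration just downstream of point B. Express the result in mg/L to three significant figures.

16.7 µg/L = 0.0167 mg/L.
After input A: C = (106·0.0167 + 0.38·1.64) / 106.4 = 0.0225 mg/L.
After input B: C = (106.4·0.0225 + 0.1·4.8) / 106.5 = 0.02699 mg/L.

0.0270 mg/L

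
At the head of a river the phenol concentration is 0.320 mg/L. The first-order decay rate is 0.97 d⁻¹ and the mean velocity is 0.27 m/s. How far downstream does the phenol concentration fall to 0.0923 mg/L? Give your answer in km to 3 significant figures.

From C = C₀·e^(−kt), t = ln(C₀/C)/k = ln(0.320/0.0923)/0.97 = 1.243/0.97 = 1.282 d.
Distance = v·t = 0.27 m/s × 1.107e+05 s = 2.99e+04 m = 29.9 km.

29.9 km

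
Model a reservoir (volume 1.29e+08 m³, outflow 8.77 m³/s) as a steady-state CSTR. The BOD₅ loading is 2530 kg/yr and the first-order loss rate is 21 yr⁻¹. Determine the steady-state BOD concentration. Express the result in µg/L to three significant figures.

Outflow Q = 8.77 m³/s × 3.156e+07 s/yr = 2.768e+08 m³/yr.
Steady-state CSTR mass balance: W = Q·C + k·V·C, so C = W/(Q + kV).
Q + kV = 2.768e+08 + 21·1.29e+08 = 2.986e+09 m³/yr.
C = 2530/2.986e+09 = 8.474e-07 kg/m³ = 0.0008474 mg/L = 0.8474 µg/L.

0.847 µg/L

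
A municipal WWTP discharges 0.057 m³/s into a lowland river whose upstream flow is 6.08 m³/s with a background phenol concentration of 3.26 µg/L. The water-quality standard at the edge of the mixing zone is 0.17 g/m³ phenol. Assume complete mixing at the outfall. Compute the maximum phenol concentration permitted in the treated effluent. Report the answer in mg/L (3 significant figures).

3.26 µg/L = 0.00326 mg/L.
Mass balance: 0.17·6.137 = 0.057·Cₑ + 6.08·0.00326.
Cₑ = (1.043 − 0.01982) / 0.057 = 17.96 mg/L.

18.0 mg/L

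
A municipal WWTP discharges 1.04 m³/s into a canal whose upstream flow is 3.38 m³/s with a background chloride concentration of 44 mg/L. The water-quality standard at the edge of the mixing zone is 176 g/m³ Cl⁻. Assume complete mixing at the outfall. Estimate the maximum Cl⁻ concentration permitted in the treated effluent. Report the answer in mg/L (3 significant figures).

605 mg/L

Mass balance: 176·4.42 = 1.04·Cₑ + 3.38·44.
Cₑ = (777.9 − 148.7) / 1.04 = 605 mg/L.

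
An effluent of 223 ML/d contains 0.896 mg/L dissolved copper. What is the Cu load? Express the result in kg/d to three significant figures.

223 ML/d = 2.581 m³/s.
Mass flux = Q·C = 2.581 m³/s × 0.896 g/m³ = 2.313 g/s.
= 2.313 g/s × 86.4 = 199.8 kg/d.

200 kg/d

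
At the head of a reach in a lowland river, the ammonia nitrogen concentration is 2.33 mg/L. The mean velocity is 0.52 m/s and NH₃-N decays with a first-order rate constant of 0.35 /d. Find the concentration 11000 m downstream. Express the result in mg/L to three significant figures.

2.14 mg/L

Travel time t = 11000 m / 0.52 m/s = 1.1e+04/0.52 = 2.115e+04 s = 0.2448 d.
First-order decay: C = 2.33·exp(−0.35·0.2448) = 2.33·0.9179 = 2.139 mg/L.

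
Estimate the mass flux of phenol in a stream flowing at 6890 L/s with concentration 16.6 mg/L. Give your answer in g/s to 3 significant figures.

114 g/s

6890 L/s = 6.89 m³/s.
Mass flux = Q·C = 6.89 m³/s × 16.6 g/m³ = 114.4 g/s.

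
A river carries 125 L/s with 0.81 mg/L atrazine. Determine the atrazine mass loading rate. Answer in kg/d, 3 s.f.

8.75 kg/d

125 L/s = 0.125 m³/s.
Mass flux = Q·C = 0.125 m³/s × 0.81 g/m³ = 0.1013 g/s.
= 0.1013 g/s × 86.4 = 8.748 kg/d.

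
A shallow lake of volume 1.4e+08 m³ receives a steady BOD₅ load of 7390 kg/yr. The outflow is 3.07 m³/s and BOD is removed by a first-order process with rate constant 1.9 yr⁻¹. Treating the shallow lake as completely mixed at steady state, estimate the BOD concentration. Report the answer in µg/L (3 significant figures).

20.4 µg/L

Outflow Q = 3.07 m³/s × 3.156e+07 s/yr = 9.688e+07 m³/yr.
Steady-state CSTR mass balance: W = Q·C + k·V·C, so C = W/(Q + kV).
Q + kV = 9.688e+07 + 1.9·1.4e+08 = 3.629e+08 m³/yr.
C = 7390/3.629e+08 = 2.036e-05 kg/m³ = 0.02036 mg/L = 20.36 µg/L.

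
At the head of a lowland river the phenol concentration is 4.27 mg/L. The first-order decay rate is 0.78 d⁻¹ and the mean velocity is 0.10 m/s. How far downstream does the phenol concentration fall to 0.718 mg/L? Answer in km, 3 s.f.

From C = C₀·e^(−kt), t = ln(C₀/C)/k = ln(4.27/0.718)/0.78 = 1.783/0.78 = 2.286 d.
Distance = v·t = 0.10 m/s × 1.975e+05 s = 1.975e+04 m = 19.75 km.

19.7 km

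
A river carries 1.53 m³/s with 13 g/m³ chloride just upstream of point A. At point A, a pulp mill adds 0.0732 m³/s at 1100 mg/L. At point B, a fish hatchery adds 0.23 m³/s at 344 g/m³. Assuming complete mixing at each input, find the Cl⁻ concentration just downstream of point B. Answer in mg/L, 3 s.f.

After input A: C = (1.53·13 + 0.0732·1100) / 1.603 = 62.63 mg/L.
After input B: C = (1.603·62.63 + 0.23·344) / 1.833 = 97.93 mg/L.

97.9 mg/L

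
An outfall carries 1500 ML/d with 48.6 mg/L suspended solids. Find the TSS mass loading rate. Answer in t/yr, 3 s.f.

1500 ML/d = 17.36 m³/s.
Mass flux = Q·C = 17.36 m³/s × 48.6 g/m³ = 843.8 g/s.
= 843.8 g/s × 31.56 = 2.663e+04 t/yr.

26600 t/yr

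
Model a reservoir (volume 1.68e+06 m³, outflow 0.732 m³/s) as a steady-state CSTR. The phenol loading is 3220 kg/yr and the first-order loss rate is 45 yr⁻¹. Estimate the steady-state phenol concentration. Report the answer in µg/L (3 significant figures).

32.6 µg/L

Outflow Q = 0.732 m³/s × 3.156e+07 s/yr = 2.31e+07 m³/yr.
Steady-state CSTR mass balance: W = Q·C + k·V·C, so C = W/(Q + kV).
Q + kV = 2.31e+07 + 45·1.68e+06 = 9.87e+07 m³/yr.
C = 3220/9.87e+07 = 3.262e-05 kg/m³ = 0.03262 mg/L = 32.62 µg/L.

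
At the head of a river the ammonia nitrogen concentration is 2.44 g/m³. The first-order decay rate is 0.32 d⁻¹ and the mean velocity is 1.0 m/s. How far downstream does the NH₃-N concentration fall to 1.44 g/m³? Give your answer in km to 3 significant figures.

142 km

From C = C₀·e^(−kt), t = ln(C₀/C)/k = ln(2.44/1.44)/0.32 = 0.5274/0.32 = 1.648 d.
Distance = v·t = 1.0 m/s × 1.424e+05 s = 1.424e+05 m = 142.4 km.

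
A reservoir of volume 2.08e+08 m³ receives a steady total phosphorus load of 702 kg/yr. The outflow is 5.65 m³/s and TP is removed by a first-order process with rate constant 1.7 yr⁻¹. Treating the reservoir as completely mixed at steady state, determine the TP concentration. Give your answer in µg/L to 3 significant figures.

Outflow Q = 5.65 m³/s × 3.156e+07 s/yr = 1.783e+08 m³/yr.
Steady-state CSTR mass balance: W = Q·C + k·V·C, so C = W/(Q + kV).
Q + kV = 1.783e+08 + 1.7·2.08e+08 = 5.319e+08 m³/yr.
C = 702/5.319e+08 = 1.32e-06 kg/m³ = 0.00132 mg/L = 1.32 µg/L.

1.32 µg/L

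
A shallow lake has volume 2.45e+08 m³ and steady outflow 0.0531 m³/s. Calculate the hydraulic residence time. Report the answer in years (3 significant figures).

146 yr

Q = 0.0531 m³/s × 3.156e+07 s/yr = 1.676e+06 m³/yr.
Hydraulic residence time τ = V/Q = 2.45e+08/1.676e+06 = 146.2 yr.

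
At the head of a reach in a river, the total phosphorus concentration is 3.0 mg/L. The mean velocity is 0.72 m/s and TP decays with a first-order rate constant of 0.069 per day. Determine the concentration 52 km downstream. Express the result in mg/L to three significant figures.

2.83 mg/L

Travel time t = 52 km / 0.72 m/s = 5.2e+04/0.72 = 7.222e+04 s = 0.8359 d.
First-order decay: C = 3.0·exp(−0.069·0.8359) = 3.0·0.944 = 2.832 mg/L.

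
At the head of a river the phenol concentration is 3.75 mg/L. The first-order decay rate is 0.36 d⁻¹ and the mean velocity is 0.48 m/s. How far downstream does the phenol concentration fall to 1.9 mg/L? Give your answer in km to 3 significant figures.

78.3 km

From C = C₀·e^(−kt), t = ln(C₀/C)/k = ln(3.75/1.9)/0.36 = 0.6799/0.36 = 1.889 d.
Distance = v·t = 0.48 m/s × 1.632e+05 s = 7.832e+04 m = 78.32 km.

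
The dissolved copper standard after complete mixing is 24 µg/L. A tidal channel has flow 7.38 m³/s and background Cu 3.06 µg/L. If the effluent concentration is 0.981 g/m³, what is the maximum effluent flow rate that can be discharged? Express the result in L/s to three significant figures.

3.06 µg/L = 0.00306 mg/L.
24 µg/L = 0.024 mg/L.
Mass balance at complete mixing: C_std·(Q_w + Q_r) = Q_w·C_e + Q_r·C_b.
Rearranging, Q_w = Q_r·(C_std − C_b)/(C_e − C_std) = 7.38·(0.024 − 0.00306) / (0.981 − 0.024) = 0.1615 m³/s.
= 161.5 L/s.

161 L/s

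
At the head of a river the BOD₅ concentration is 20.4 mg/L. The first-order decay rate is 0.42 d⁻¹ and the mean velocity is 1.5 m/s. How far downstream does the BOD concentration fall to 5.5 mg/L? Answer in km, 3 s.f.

404 km

From C = C₀·e^(−kt), t = ln(C₀/C)/k = ln(20.4/5.5)/0.42 = 1.311/0.42 = 3.121 d.
Distance = v·t = 1.5 m/s × 2.696e+05 s = 4.045e+05 m = 404.5 km.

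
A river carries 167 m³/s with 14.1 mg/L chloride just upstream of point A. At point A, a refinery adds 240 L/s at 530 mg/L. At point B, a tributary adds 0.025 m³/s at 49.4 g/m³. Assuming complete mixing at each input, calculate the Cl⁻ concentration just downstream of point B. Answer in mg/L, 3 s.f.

14.8 mg/L

240 L/s = 0.24 m³/s.
After input A: C = (167·14.1 + 0.24·530) / 167.2 = 14.84 mg/L.
After input B: C = (167.2·14.84 + 0.025·49.4) / 167.3 = 14.85 mg/L.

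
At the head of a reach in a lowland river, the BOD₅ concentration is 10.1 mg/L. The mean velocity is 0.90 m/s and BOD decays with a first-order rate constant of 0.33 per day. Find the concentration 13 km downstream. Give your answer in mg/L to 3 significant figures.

Travel time t = 13 km / 0.90 m/s = 1.3e+04/0.90 = 1.444e+04 s = 0.1672 d.
First-order decay: C = 10.1·exp(−0.33·0.1672) = 10.1·0.9463 = 9.558 mg/L.

9.56 mg/L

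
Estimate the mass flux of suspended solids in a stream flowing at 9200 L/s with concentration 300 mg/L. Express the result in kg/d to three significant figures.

9200 L/s = 9.2 m³/s.
Mass flux = Q·C = 9.2 m³/s × 300 g/m³ = 2760 g/s.
= 2760 g/s × 86.4 = 2.385e+05 kg/d.

238000 kg/d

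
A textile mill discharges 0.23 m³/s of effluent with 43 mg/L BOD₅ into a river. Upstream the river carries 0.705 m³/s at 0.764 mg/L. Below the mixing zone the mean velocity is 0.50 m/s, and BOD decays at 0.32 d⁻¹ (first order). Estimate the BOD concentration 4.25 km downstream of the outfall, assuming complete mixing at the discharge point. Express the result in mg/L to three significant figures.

After complete mixing, C₀ = (0.23·43 + 0.705·0.764) / 0.935 = 11.15 mg/L.
Travel time t = 4250 m / 0.50 m/s = 8500 s = 0.09838 d.
C = 11.15·exp(−0.32·0.09838) = 11.15·0.969 = 10.81 mg/L.

10.8 mg/L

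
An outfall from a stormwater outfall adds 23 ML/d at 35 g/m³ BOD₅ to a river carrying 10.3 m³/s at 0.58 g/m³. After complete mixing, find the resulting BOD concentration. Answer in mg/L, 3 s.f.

1.45 mg/L

23 ML/d = 0.2662 m³/s.
By mass balance at complete mixing, C = (0.2662·35 + 10.3·0.58) / (0.2662 + 10.3) = 15.29/10.57 = 1.447 mg/L.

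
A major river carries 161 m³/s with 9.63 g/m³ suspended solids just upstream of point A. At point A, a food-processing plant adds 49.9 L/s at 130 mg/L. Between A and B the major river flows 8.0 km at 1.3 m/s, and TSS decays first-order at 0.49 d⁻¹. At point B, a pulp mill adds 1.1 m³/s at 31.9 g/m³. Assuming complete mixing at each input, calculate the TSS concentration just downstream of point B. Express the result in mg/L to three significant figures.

9.49 mg/L

49.9 L/s = 0.0499 m³/s.
After input A: C = (161·9.63 + 0.0499·130) / 161 = 9.667 mg/L.
Over the 8.0 km reach to input B (t = 6154 s = 0.07123 d), decay gives C = 9.667·exp(−0.49·0.07123) = 9.336 mg/L.
After input B: C = (161·9.336 + 1.1·31.9) / 162.1 = 9.489 mg/L.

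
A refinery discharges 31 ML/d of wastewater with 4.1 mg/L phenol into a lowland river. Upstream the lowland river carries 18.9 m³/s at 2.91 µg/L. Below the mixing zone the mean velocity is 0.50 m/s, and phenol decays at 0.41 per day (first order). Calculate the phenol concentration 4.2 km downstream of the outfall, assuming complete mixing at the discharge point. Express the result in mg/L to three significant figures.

0.0761 mg/L

31 ML/d = 0.3588 m³/s.
2.91 µg/L = 0.00291 mg/L.
After complete mixing, C₀ = (0.3588·4.1 + 18.9·0.00291) / 19.26 = 0.07924 mg/L.
Travel time t = 4200 m / 0.50 m/s = 8400 s = 0.09722 d.
C = 0.07924·exp(−0.41·0.09722) = 0.07924·0.9609 = 0.07614 mg/L.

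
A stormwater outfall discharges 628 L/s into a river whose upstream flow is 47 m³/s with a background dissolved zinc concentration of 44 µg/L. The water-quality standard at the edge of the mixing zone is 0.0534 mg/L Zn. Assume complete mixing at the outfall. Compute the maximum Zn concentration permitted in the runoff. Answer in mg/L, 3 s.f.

0.757 mg/L

628 L/s = 0.628 m³/s.
44 µg/L = 0.044 mg/L.
Mass balance: 0.0534·47.63 = 0.628·Cₑ + 47·0.044.
Cₑ = (2.543 − 2.068) / 0.628 = 0.7569 mg/L.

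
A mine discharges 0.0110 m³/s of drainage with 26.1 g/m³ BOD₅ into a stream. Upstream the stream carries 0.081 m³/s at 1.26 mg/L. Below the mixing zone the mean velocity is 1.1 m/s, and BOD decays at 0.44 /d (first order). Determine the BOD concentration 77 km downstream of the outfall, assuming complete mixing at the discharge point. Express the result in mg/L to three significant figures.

After complete mixing, C₀ = (0.011·26.1 + 0.081·1.26) / 0.092 = 4.23 mg/L.
Travel time t = 7.7e+04 m / 1.1 m/s = 7e+04 s = 0.8102 d.
C = 4.23·exp(−0.44·0.8102) = 4.23·0.7001 = 2.962 mg/L.

2.96 mg/L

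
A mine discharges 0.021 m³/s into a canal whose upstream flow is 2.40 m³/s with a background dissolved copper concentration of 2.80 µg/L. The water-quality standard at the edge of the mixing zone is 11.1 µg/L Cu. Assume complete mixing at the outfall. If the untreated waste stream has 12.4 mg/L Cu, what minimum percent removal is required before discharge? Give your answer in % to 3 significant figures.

2.80 µg/L = 0.0028 mg/L.
11.1 µg/L = 0.0111 mg/L.
Mass balance: 0.0111·2.421 = 0.021·Cₑ + 2.4·0.0028.
Cₑ = (0.02687 − 0.00672) / 0.021 = 0.9597 mg/L.
Required removal = 1 − 0.9597/12.4 = 92.26 %.

92.3 %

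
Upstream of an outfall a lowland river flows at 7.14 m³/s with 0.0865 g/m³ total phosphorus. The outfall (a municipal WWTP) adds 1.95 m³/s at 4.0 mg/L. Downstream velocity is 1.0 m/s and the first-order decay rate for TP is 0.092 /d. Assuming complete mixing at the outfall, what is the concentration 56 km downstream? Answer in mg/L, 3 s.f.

After complete mixing, C₀ = (1.95·4 + 7.14·0.0865) / 9.09 = 0.926 mg/L.
Travel time t = 5.6e+04 m / 1.0 m/s = 5.6e+04 s = 0.6481 d.
C = 0.926·exp(−0.092·0.6481) = 0.926·0.9421 = 0.8724 mg/L.

0.872 mg/L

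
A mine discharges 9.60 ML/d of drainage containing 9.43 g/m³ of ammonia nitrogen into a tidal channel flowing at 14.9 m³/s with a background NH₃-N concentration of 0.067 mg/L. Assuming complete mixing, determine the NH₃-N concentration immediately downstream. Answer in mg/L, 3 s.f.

0.136 mg/L

9.60 ML/d = 0.1111 m³/s.
Conservation of mass across the mixing zone: C = (0.1111·9.43 + 14.9·0.067) / (0.1111 + 14.9) = 2.046/15.01 = 0.1363 mg/L.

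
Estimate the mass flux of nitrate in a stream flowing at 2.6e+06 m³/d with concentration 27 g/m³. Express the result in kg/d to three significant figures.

70200 kg/d

2.6e+06 m³/d = 30.09 m³/s.
Mass flux = Q·C = 30.09 m³/s × 27 g/m³ = 812.5 g/s.
= 812.5 g/s × 86.4 = 7.02e+04 kg/d.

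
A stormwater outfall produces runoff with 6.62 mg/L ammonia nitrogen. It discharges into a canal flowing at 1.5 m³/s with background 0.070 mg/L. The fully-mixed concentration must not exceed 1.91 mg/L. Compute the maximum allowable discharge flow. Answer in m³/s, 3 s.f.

0.586 m³/s

Mass balance at complete mixing: C_std·(Q_w + Q_r) = Q_w·C_e + Q_r·C_b.
Rearranging, Q_w = Q_r·(C_std − C_b)/(C_e − C_std) = 1.5·(1.91 − 0.07) / (6.62 − 1.91) = 0.586 m³/s.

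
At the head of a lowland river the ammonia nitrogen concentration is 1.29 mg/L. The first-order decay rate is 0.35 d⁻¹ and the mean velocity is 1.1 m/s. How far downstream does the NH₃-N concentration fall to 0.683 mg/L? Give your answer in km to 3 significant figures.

From C = C₀·e^(−kt), t = ln(C₀/C)/k = ln(1.29/0.683)/0.35 = 0.6359/0.35 = 1.817 d.
Distance = v·t = 1.1 m/s × 1.57e+05 s = 1.727e+05 m = 172.7 km.

173 km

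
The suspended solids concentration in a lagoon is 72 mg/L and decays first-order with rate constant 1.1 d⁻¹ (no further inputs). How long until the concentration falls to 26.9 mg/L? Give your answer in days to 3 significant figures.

t = ln(C₀/C)/k = ln(72/26.9)/1.1 = 0.9845/1.1 = 0.895 d.

0.895 d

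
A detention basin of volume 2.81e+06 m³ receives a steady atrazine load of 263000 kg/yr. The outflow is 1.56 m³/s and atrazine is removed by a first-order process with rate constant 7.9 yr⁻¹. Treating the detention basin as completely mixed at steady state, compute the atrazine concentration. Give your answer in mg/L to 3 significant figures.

3.68 mg/L

Outflow Q = 1.56 m³/s × 3.156e+07 s/yr = 4.923e+07 m³/yr.
Steady-state CSTR mass balance: W = Q·C + k·V·C, so C = W/(Q + kV).
Q + kV = 4.923e+07 + 7.9·2.81e+06 = 7.143e+07 m³/yr.
C = 263000/7.143e+07 = 0.003682 kg/m³ = 3.682 mg/L.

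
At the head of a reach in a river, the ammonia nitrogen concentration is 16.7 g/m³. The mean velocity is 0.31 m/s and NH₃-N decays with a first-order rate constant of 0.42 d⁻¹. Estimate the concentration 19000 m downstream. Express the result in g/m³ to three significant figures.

12.4 g/m³

Travel time t = 19000 m / 0.31 m/s = 1.9e+04/0.31 = 6.129e+04 s = 0.7094 d.
First-order decay: C = 16.7·exp(−0.42·0.7094) = 16.7·0.7423 = 12.4 g/m³.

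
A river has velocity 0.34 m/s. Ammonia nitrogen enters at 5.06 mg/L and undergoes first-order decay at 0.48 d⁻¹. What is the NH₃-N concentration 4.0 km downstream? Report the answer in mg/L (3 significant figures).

4.74 mg/L

Travel time t = 4.0 km / 0.34 m/s = 4000/0.34 = 1.176e+04 s = 0.1362 d.
First-order decay: C = 5.06·exp(−0.48·0.1362) = 5.06·0.9367 = 4.74 mg/L.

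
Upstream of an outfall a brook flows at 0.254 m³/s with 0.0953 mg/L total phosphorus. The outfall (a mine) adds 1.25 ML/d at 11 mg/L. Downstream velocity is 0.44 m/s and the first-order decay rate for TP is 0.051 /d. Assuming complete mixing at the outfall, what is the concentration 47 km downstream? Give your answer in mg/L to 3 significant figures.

0.641 mg/L

1.25 ML/d = 0.01447 m³/s.
After complete mixing, C₀ = (0.01447·11 + 0.254·0.0953) / 0.2685 = 0.6829 mg/L.
Travel time t = 4.7e+04 m / 0.44 m/s = 1.068e+05 s = 1.236 d.
C = 0.6829·exp(−0.051·1.236) = 0.6829·0.9389 = 0.6412 mg/L.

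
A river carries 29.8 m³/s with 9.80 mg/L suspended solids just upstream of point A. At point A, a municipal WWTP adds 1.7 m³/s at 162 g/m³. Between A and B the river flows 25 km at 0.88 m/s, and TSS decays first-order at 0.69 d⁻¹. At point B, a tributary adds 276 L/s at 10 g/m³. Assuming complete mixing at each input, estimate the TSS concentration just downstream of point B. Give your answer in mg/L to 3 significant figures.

After input A: C = (29.8·9.8 + 1.7·162) / 31.5 = 18.01 mg/L.
Over the 25 km reach to input B (t = 2.841e+04 s = 0.3288 d), decay gives C = 18.01·exp(−0.69·0.3288) = 14.36 mg/L.
276 L/s = 0.276 m³/s.
After input B: C = (31.5·14.36 + 0.276·10) / 31.78 = 14.32 mg/L.

14.3 mg/L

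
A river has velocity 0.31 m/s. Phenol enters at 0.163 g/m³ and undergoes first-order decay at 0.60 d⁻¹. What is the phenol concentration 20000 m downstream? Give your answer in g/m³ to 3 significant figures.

Travel time t = 20000 m / 0.31 m/s = 2e+04/0.31 = 6.452e+04 s = 0.7467 d.
First-order decay: C = 0.163·exp(−0.60·0.7467) = 0.163·0.6389 = 0.1041 g/m³.

0.104 g/m³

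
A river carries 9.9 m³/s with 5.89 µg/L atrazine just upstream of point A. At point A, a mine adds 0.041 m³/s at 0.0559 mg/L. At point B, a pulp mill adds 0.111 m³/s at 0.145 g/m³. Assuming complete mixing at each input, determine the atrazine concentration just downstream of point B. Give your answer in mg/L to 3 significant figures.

0.00763 mg/L

5.89 µg/L = 0.00589 mg/L.
After input A: C = (9.9·0.00589 + 0.041·0.0559) / 9.941 = 0.006096 mg/L.
After input B: C = (9.941·0.006096 + 0.111·0.145) / 10.05 = 0.00763 mg/L.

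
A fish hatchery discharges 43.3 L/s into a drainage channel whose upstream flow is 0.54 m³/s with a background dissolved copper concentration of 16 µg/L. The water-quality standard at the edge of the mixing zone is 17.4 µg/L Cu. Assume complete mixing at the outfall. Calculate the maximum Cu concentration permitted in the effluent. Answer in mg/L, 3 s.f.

43.3 L/s = 0.0433 m³/s.
16 µg/L = 0.016 mg/L.
17.4 µg/L = 0.0174 mg/L.
Mass balance: 0.0174·0.5833 = 0.0433·Cₑ + 0.54·0.016.
Cₑ = (0.01015 − 0.00864) / 0.0433 = 0.03486 mg/L.

0.0349 mg/L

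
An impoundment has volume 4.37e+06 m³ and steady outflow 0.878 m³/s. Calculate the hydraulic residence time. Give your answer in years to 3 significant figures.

0.158 yr

Q = 0.878 m³/s × 3.156e+07 s/yr = 2.771e+07 m³/yr.
Hydraulic residence time τ = V/Q = 4.37e+06/2.771e+07 = 0.1577 yr.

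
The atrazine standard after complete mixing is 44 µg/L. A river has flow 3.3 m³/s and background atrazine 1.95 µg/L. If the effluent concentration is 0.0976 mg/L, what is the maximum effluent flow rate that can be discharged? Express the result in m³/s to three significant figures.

2.59 m³/s

1.95 µg/L = 0.00195 mg/L.
44 µg/L = 0.044 mg/L.
Mass balance at complete mixing: C_std·(Q_w + Q_r) = Q_w·C_e + Q_r·C_b.
Rearranging, Q_w = Q_r·(C_std − C_b)/(C_e − C_std) = 3.3·(0.044 − 0.00195) / (0.0976 − 0.044) = 2.589 m³/s.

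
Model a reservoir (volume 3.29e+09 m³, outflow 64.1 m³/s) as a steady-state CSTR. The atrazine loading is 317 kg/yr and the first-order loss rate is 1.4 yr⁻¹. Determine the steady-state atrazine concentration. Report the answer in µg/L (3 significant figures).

Outflow Q = 64.1 m³/s × 3.156e+07 s/yr = 2.023e+09 m³/yr.
Steady-state CSTR mass balance: W = Q·C + k·V·C, so C = W/(Q + kV).
Q + kV = 2.023e+09 + 1.4·3.29e+09 = 6.629e+09 m³/yr.
C = 317/6.629e+09 = 4.782e-08 kg/m³ = 4.782e-05 mg/L = 0.04782 µg/L.

0.0478 µg/L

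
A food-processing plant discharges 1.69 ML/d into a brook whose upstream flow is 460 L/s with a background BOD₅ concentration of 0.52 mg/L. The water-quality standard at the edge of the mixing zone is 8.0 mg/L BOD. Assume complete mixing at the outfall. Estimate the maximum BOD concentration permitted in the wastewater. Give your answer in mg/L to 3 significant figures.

1.69 ML/d = 0.01956 m³/s.
460 L/s = 0.46 m³/s.
Mass balance: 8·0.4796 = 0.01956·Cₑ + 0.46·0.52.
Cₑ = (3.836 − 0.2392) / 0.01956 = 183.9 mg/L.

184 mg/L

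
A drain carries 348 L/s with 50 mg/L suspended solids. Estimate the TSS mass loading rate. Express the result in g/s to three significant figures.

17.4 g/s

348 L/s = 0.348 m³/s.
Mass flux = Q·C = 0.348 m³/s × 50 g/m³ = 17.4 g/s.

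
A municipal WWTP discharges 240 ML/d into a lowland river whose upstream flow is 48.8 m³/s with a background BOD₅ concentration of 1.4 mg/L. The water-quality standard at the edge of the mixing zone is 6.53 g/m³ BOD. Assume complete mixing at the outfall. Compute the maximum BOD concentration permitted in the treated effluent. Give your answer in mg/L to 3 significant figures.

96.7 mg/L

240 ML/d = 2.778 m³/s.
Mass balance: 6.53·51.58 = 2.778·Cₑ + 48.8·1.4.
Cₑ = (336.8 − 68.32) / 2.778 = 96.65 mg/L.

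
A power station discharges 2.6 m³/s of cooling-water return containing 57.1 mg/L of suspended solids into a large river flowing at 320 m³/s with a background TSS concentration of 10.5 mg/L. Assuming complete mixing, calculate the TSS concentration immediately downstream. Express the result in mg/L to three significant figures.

10.9 mg/L

By mass balance at complete mixing, C = (2.6·57.1 + 320·10.5) / (2.6 + 320) = 3508/322.6 = 10.88 mg/L.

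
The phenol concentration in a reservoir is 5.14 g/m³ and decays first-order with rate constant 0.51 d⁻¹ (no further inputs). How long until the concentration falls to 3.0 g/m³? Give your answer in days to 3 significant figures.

1.06 d

t = ln(C₀/C)/k = ln(5.14/3.0)/0.51 = 0.5384/0.51 = 1.056 d.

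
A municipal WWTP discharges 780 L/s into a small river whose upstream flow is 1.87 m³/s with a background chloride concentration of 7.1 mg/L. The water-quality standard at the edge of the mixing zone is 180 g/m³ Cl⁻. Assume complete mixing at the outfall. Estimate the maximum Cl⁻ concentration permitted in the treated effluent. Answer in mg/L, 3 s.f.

595 mg/L

780 L/s = 0.78 m³/s.
Mass balance: 180·2.65 = 0.78·Cₑ + 1.87·7.1.
Cₑ = (477 − 13.28) / 0.78 = 594.5 mg/L.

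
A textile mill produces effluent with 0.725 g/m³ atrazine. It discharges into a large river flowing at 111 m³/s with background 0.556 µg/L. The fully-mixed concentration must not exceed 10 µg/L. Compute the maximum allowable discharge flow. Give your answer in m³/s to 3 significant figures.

1.47 m³/s

0.556 µg/L = 0.000556 mg/L.
10 µg/L = 0.01 mg/L.
Mass balance at complete mixing: C_std·(Q_w + Q_r) = Q_w·C_e + Q_r·C_b.
Rearranging, Q_w = Q_r·(C_std − C_b)/(C_e − C_std) = 111·(0.01 − 0.000556) / (0.725 − 0.01) = 1.466 m³/s.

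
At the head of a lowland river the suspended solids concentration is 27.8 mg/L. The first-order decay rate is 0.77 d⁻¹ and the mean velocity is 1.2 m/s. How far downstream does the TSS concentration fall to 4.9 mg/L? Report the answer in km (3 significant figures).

234 km

From C = C₀·e^(−kt), t = ln(C₀/C)/k = ln(27.8/4.9)/0.77 = 1.736/0.77 = 2.254 d.
Distance = v·t = 1.2 m/s × 1.948e+05 s = 2.337e+05 m = 233.7 km.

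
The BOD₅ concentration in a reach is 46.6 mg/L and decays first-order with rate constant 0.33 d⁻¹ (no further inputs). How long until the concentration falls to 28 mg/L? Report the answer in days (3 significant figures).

1.54 d

t = ln(C₀/C)/k = ln(46.6/28)/0.33 = 0.5094/0.33 = 1.544 d.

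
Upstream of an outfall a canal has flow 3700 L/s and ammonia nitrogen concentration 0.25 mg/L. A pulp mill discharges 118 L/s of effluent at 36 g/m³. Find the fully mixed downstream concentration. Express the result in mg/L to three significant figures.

118 L/s = 0.118 m³/s.
3700 L/s = 3.7 m³/s.
By mass balance at complete mixing, C = (0.118·36 + 3.7·0.25) / (0.118 + 3.7) = 5.173/3.818 = 1.355 mg/L.

1.35 mg/L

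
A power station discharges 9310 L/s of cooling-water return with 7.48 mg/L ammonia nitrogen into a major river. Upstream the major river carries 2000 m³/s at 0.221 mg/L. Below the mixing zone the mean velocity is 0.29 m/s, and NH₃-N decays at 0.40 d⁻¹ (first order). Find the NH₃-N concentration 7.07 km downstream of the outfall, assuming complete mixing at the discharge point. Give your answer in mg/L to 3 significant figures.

9310 L/s = 9.31 m³/s.
After complete mixing, C₀ = (9.31·7.48 + 2000·0.221) / 2009 = 0.2546 mg/L.
Travel time t = 7070 m / 0.29 m/s = 2.438e+04 s = 0.2822 d.
C = 0.2546·exp(−0.40·0.2822) = 0.2546·0.8933 = 0.2275 mg/L.

0.227 mg/L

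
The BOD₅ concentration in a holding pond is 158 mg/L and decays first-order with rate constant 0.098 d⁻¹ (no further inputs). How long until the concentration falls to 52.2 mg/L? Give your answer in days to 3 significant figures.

11.3 d

t = ln(C₀/C)/k = ln(158/52.2)/0.098 = 1.108/0.098 = 11.3 d.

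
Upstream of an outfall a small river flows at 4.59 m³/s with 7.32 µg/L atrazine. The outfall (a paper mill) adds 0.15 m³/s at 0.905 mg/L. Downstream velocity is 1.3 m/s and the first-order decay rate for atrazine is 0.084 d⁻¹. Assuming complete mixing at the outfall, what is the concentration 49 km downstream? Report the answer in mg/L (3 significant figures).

0.0344 mg/L

7.32 µg/L = 0.00732 mg/L.
After complete mixing, C₀ = (0.15·0.905 + 4.59·0.00732) / 4.74 = 0.03573 mg/L.
Travel time t = 4.9e+04 m / 1.3 m/s = 3.769e+04 s = 0.4363 d.
C = 0.03573·exp(−0.084·0.4363) = 0.03573·0.964 = 0.03444 mg/L.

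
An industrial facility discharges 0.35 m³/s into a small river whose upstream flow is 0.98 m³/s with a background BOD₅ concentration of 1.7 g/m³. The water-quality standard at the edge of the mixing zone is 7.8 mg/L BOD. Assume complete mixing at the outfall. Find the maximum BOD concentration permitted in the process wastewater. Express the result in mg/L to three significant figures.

24.9 mg/L

Mass balance: 7.8·1.33 = 0.35·Cₑ + 0.98·1.7.
Cₑ = (10.37 − 1.666) / 0.35 = 24.88 mg/L.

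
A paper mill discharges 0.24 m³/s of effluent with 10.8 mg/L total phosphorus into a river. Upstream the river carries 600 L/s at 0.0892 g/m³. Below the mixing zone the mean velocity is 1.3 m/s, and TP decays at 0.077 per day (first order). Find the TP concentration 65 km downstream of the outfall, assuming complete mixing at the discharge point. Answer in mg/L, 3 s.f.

3.01 mg/L

600 L/s = 0.6 m³/s.
After complete mixing, C₀ = (0.24·10.8 + 0.6·0.0892) / 0.84 = 3.149 mg/L.
Travel time t = 6.5e+04 m / 1.3 m/s = 5e+04 s = 0.5787 d.
C = 3.149·exp(−0.077·0.5787) = 3.149·0.9564 = 3.012 mg/L.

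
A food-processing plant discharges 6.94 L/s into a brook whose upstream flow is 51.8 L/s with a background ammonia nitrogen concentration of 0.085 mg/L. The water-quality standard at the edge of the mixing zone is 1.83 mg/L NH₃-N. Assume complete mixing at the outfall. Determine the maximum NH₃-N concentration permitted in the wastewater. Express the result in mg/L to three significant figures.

14.9 mg/L

6.94 L/s = 0.00694 m³/s.
51.8 L/s = 0.0518 m³/s.
Mass balance: 1.83·0.05874 = 0.00694·Cₑ + 0.0518·0.085.
Cₑ = (0.1075 − 0.004403) / 0.00694 = 14.85 mg/L.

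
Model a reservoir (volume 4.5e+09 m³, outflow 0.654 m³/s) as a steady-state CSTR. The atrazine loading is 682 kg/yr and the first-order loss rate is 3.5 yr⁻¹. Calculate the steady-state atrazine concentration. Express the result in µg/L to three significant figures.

Outflow Q = 0.654 m³/s × 3.156e+07 s/yr = 2.064e+07 m³/yr.
Steady-state CSTR mass balance: W = Q·C + k·V·C, so C = W/(Q + kV).
Q + kV = 2.064e+07 + 3.5·4.5e+09 = 1.577e+10 m³/yr.
C = 682/1.577e+10 = 4.324e-08 kg/m³ = 4.324e-05 mg/L = 0.04324 µg/L.

0.0432 µg/L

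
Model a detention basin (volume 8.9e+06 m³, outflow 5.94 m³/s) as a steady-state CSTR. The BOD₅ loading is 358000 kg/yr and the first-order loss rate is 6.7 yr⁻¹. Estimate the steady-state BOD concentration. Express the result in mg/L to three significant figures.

1.45 mg/L

Outflow Q = 5.94 m³/s × 3.156e+07 s/yr = 1.875e+08 m³/yr.
Steady-state CSTR mass balance: W = Q·C + k·V·C, so C = W/(Q + kV).
Q + kV = 1.875e+08 + 6.7·8.9e+06 = 2.471e+08 m³/yr.
C = 358000/2.471e+08 = 0.001449 kg/m³ = 1.449 mg/L.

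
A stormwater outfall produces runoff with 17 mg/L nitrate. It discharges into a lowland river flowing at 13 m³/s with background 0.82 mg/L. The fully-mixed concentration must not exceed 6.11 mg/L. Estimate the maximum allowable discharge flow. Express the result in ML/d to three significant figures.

Mass balance at complete mixing: C_std·(Q_w + Q_r) = Q_w·C_e + Q_r·C_b.
Rearranging, Q_w = Q_r·(C_std − C_b)/(C_e − C_std) = 13·(6.11 − 0.82) / (17 − 6.11) = 6.315 m³/s.
= 545.6 ML/d.

546 ML/d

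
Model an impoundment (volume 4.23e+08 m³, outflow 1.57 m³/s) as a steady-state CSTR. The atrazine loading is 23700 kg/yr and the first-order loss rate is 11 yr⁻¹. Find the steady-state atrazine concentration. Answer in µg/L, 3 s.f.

Outflow Q = 1.57 m³/s × 3.156e+07 s/yr = 4.955e+07 m³/yr.
Steady-state CSTR mass balance: W = Q·C + k·V·C, so C = W/(Q + kV).
Q + kV = 4.955e+07 + 11·4.23e+08 = 4.703e+09 m³/yr.
C = 23700/4.703e+09 = 5.04e-06 kg/m³ = 0.00504 mg/L = 5.04 µg/L.

5.04 µg/L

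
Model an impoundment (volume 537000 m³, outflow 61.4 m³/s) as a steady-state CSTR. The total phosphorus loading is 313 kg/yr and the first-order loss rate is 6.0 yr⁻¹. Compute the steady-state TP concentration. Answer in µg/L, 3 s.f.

Outflow Q = 61.4 m³/s × 3.156e+07 s/yr = 1.938e+09 m³/yr.
Steady-state CSTR mass balance: W = Q·C + k·V·C, so C = W/(Q + kV).
Q + kV = 1.938e+09 + 6.0·537000 = 1.941e+09 m³/yr.
C = 313/1.941e+09 = 1.613e-07 kg/m³ = 0.0001613 mg/L = 0.1613 µg/L.

0.161 µg/L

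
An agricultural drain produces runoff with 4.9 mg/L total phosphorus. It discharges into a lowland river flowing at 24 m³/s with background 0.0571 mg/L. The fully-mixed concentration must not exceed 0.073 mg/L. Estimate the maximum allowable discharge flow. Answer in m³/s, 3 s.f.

Mass balance at complete mixing: C_std·(Q_w + Q_r) = Q_w·C_e + Q_r·C_b.
Rearranging, Q_w = Q_r·(C_std − C_b)/(C_e − C_std) = 24·(0.073 − 0.0571) / (4.9 − 0.073) = 0.07906 m³/s.

0.0791 m³/s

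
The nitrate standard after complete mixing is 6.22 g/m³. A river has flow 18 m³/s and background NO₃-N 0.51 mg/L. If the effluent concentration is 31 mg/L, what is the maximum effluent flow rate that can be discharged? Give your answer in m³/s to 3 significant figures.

4.15 m³/s

Mass balance at complete mixing: C_std·(Q_w + Q_r) = Q_w·C_e + Q_r·C_b.
Rearranging, Q_w = Q_r·(C_std − C_b)/(C_e − C_std) = 18·(6.22 − 0.51) / (31 − 6.22) = 4.148 m³/s.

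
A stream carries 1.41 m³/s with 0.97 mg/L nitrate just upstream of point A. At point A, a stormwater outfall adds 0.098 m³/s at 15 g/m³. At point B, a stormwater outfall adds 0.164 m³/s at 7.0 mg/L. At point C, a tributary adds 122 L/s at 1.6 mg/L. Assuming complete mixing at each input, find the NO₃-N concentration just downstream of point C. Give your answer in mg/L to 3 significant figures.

After input A: C = (1.41·0.97 + 0.098·15) / 1.508 = 1.882 mg/L.
After input B: C = (1.508·1.882 + 0.164·7) / 1.672 = 2.384 mg/L.
122 L/s = 0.122 m³/s.
After input C: C = (1.672·2.384 + 0.122·1.6) / 1.794 = 2.33 mg/L.

2.33 mg/L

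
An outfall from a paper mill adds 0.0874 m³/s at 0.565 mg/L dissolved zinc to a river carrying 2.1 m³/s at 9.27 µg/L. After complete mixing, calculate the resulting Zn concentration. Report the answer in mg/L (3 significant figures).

9.27 µg/L = 0.00927 mg/L.
Flow-weighted mixing gives C = (0.0874·0.565 + 2.1·0.00927) / (0.0874 + 2.1) = 0.06885/2.187 = 0.03147 mg/L.

0.0315 mg/L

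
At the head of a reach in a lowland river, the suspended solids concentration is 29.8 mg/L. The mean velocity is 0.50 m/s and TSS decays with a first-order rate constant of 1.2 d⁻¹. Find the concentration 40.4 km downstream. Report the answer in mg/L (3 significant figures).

9.70 mg/L

Travel time t = 40.4 km / 0.50 m/s = 4.04e+04/0.50 = 8.08e+04 s = 0.9352 d.
First-order decay: C = 29.8·exp(−1.2·0.9352) = 29.8·0.3256 = 9.702 mg/L.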